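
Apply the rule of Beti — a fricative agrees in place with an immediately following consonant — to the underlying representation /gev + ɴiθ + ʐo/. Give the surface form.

[geʁɴiʂʐo]

The rule targets /v/ (voiced labiodental fricative), which sits before the trigger /ɴ/ (uvular).
A voiced uvular fricative is [ʁ], so the surface segment is [ʁ].
The same rule applies at the second boundary: /θ/ → [ʂ] next to /ʐ/.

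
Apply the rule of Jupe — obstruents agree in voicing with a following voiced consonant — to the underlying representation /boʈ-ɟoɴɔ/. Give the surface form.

The rule targets /ʈ/ (voiceless retroflex stop), which sits before the trigger /ɟ/ (voiced).
The voiced retroflex stop is [ɖ], so /ʈ/ → [ɖ].

[boɖɟoɴɔ]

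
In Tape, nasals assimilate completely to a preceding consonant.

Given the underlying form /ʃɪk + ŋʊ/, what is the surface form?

[ʃɪkkʊ]

/ŋ/ is the segment targeted by the rule; it sits immediately after /k/, so it assimilates completely and surfaces as [k].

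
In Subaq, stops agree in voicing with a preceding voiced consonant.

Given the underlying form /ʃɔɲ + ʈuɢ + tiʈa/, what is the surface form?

[ʃɔɲɖuɢdiʈa]

/ʈ/ is a voiceless retroflex stop. The preceding trigger /ɲ/ is voiced, so /ʈ/ must become voiced as well.
Changing only its voicing to voiced gives [ɖ] — the voiced retroflex stop.
At the second juncture, /t/ likewise becomes [d] adjacent to /ɢ/.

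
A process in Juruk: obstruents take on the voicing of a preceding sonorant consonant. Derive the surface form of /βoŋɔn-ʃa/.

The rule targets /ʃ/ (voiceless postalveolar fricative), which sits after the trigger /n/ (voiced).
The voiced postalveolar fricative is [ʒ], so /ʃ/ → [ʒ].

[βoŋɔnʒa]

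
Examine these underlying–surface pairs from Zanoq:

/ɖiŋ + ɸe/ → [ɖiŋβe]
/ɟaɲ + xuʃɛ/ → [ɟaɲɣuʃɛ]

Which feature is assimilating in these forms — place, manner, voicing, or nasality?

Underlying /ɸ/ is realised as [β] next to /ŋ/; /ŋ/ itself does not change.
/ɸ/ is voiceless while /ŋ/ is voiced; the output [β] is voiced, matching the trigger — so the feature that spreads is voicing.
The other alternating form patterns the same way: /x/ → [ɣ] after /ɲ/ (voiceless → voiced, matching voiced) — only voicing changes, and always toward the preceding segment.

voicing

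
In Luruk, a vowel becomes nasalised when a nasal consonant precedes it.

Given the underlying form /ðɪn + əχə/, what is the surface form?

[ðɪnə̃χə]

/ə/ sits next to the nasal /n/ and is therefore nasalised to [ə̃].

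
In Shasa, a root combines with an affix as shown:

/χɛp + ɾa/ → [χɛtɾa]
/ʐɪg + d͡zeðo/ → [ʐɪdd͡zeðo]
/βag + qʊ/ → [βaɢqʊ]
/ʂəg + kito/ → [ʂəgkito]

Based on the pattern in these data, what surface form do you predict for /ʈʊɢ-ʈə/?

[ʈʊɖʈə]

The data show regressive place assimilation: /p/ → [t] before /ɾ/; /g/ → [d] before /d͡z/; /g/ → [ɢ] before /q/. In each pair only place changes, matching the following consonant, while manner and voice stay constant.
No alternation appears in [ʂəgkito]: there the adjacent consonants already agree in place (/g/ and /k/ are both velar), so this form is consistent with the same rule.
/ɢ/ is a voiced uvular stop. The following trigger /ʈ/ is retroflex, so /ɢ/ must become retroflex as well.
Changing only its place to retroflex gives [ɖ] — the voiced retroflex stop.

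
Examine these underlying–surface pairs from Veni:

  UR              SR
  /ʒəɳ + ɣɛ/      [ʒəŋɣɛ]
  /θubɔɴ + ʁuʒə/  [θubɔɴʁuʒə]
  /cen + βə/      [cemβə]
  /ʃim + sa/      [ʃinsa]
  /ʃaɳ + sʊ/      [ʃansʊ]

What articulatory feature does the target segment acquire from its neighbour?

place

The segment that alternates is /ɳ/, which surfaces as [ŋ] when adjacent to /ɣ/.
/ɳ/ is retroflex while /ɣ/ is velar; the output [ŋ] is velar, matching the trigger — so the feature that spreads is place.
The same holds elsewhere in the data: /n/ → [m] before /β/ (alveolar → bilabial, matching bilabial); /m/ → [n] before /s/ (bilabial → alveolar, matching alveolar); /ɳ/ → [n] before /s/ (retroflex → alveolar, matching alveolar) — only place changes, and always toward the following segment.
Nothing changes in [θubɔɴʁuʒə]: there the adjacent consonants already agree in place (/ɴ/ and /ʁ/ are both uvular), so this form is consistent with the same rule.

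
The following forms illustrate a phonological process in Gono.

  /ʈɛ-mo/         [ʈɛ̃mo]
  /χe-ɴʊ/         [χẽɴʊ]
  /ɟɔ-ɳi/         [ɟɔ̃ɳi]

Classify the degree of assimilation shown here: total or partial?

partial assimilation

The vowel /ɛ/ surfaces as nasalised [ɛ̃] next to the following nasal /m/ — it has acquired the [+nasal] feature of its neighbour.
Likewise in the remaining data: /e/ → [ẽ] before /ɴ/; /ɔ/ → [ɔ̃] before /ɳ/ — each time a vowel is nasalised next to a following nasal.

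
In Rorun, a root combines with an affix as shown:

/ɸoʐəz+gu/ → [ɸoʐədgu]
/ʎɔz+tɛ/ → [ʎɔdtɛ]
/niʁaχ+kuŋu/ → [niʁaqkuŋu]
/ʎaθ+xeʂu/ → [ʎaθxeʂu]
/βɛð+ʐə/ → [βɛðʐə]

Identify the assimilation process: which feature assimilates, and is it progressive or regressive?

regressive manner assimilation

Underlying /z/ is realised as [d] next to /g/; /g/ itself does not change.
The change fricative → stop matches the manner of the following /g/, identifying this as manner assimilation.
Place and voice are unchanged, so the assimilation is partial, not total.
The same holds elsewhere in the data: /z/ → [d] before /t/ (fricative → stop, matching a stop); /χ/ → [q] before /k/ (fricative → stop, matching a stop) — only manner changes, and always toward the following segment.
No alternation appears in [ʎaθxeʂu], [βɛðʐə]: there the adjacent consonants already agree in manner (/θ/ and /x/ are both fricatives; /ð/ and /ʐ/ are both fricatives), so these forms are consistent with the same rule.
Since the segment that changes precedes the conditioning segment, the assimilation is regressive.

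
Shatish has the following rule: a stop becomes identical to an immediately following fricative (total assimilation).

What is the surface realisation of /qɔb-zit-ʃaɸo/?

/b/ is the segment targeted by the rule; it sits immediately before /z/, so it assimilates completely and surfaces as [z].
At the second juncture, /t/ likewise becomes [ʃ] adjacent to /ʃ/.

[qɔzziʃʃaɸo]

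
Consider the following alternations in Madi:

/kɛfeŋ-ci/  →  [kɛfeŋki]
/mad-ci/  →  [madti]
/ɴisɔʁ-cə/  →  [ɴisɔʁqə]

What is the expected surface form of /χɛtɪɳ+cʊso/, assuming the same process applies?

[χɛtɪɳʈʊso]

The data show progressive place assimilation: /c/ → [k] after /ŋ/; /c/ → [t] after /d/; /c/ → [q] after /ʁ/. In each pair only place changes, matching the preceding consonant, while manner and voice stay constant.
/c/ is a voiceless palatal stop. The preceding trigger /ɳ/ is retroflex, so /c/ must become retroflex as well.
Changing only its place to retroflex gives [ʈ] — the voiceless retroflex stop.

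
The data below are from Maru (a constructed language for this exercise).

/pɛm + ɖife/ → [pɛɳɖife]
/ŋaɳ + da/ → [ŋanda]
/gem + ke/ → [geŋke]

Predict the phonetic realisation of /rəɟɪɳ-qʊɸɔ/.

[rəɟɪɴqʊɸɔ]

The data show regressive place assimilation: /m/ → [ɳ] before /ɖ/; /ɳ/ → [n] before /d/; /m/ → [ŋ] before /k/. In each pair only place changes, matching the following consonant, while manner and voice stay constant.
/ɳ/ is a voiced retroflex nasal. The following trigger /q/ is uvular, so /ɳ/ must become uvular as well.
The voiced uvular nasal is [ɴ], so /ɳ/ → [ɴ].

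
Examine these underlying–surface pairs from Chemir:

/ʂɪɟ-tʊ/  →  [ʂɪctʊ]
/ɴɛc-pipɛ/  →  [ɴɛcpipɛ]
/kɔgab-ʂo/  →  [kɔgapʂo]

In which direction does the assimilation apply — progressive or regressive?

regressive

Comparing underlying and surface forms, /ɟ/ → [c] is the alternation; the neighbouring /t/ is constant.
The change voiced → voiceless matches the voicing of the following /t/, identifying this as voicing assimilation.
Checking the remaining alternation: /b/ → [p] before /ʂ/ (voiced → voiceless, matching voiceless) — only voicing changes, and always toward the following segment.
Nothing changes in [ɴɛcpipɛ]: there the adjacent consonants already agree in voicing (/c/ and /p/ are both voiceless), so this form is consistent with the same rule.
The trigger is the following segment, so the direction is regressive (anticipatory).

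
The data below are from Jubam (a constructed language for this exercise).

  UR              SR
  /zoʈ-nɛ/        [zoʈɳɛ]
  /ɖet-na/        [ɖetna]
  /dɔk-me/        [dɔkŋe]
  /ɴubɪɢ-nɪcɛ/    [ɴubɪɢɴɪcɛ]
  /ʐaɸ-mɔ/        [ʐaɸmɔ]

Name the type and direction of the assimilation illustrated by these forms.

progressive place assimilation

Comparing underlying and surface forms, /n/ → [ɳ] is the alternation; the neighbouring /ʈ/ is constant.
/n/ is alveolar while /ʈ/ is retroflex; the output [ɳ] is retroflex, matching the trigger — so the feature that spreads is place.
Manner and voice are unchanged, so the assimilation is partial, not total.
The same holds elsewhere in the data: /m/ → [ŋ] after /k/ (bilabial → velar, matching velar); /n/ → [ɴ] after /ɢ/ (alveolar → uvular, matching uvular) — only place changes, and always toward the preceding segment.
No alternation appears in [ɖetna], [ʐaɸmɔ]: there the adjacent consonants already agree in place (/n/ and /t/ are both alveolar; /m/ and /ɸ/ are both bilabial), so these forms are consistent with the same rule.
The trigger is the preceding segment, so the direction is progressive (perseverative).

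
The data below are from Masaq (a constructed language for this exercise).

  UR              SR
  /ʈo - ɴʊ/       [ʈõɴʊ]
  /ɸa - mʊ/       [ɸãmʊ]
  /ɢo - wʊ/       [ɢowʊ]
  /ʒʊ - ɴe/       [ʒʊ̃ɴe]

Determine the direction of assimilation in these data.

The vowel /o/ surfaces as nasalised [õ] next to the following nasal /ɴ/ — it has acquired the [+nasal] feature of its neighbour.
The other forms show the same pattern: /a/ → [ã] before /m/; /ʊ/ → [ʊ̃] before /ɴ/ — each time a vowel is nasalised next to a following nasal.
No change occurs in [ɢowʊ] because the vowel at the boundary is adjacent to an oral consonant, not a nasal (/o/ next to /w/).
Because the conditioning nasal is to the right of the vowel that changes, the process is regressive (anticipatory).

regressive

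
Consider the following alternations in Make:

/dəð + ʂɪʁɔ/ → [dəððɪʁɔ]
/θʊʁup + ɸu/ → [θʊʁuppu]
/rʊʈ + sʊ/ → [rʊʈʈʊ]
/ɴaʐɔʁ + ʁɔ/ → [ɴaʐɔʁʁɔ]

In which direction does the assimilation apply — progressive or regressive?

Comparing underlying and surface forms, /ʂ/ → [ð] is the alternation; the neighbouring /ð/ is constant.
The output [ð] is identical to the trigger /ð/ — every feature (place, manner, voicing) has been copied — so this is total assimilation.
The other forms behave the same way: /ɸ/ → [p] after /p/; /s/ → [ʈ] after /ʈ/ — in each case the output is a copy of the preceding consonant.
In [ɴaʐɔʁʁɔ] the two consonants at the boundary are already identical (/ʁ/ + /ʁ/), so the rule applies vacuously and nothing changes.
Since the segment that changes follows the conditioning segment, the assimilation is progressive.

progressive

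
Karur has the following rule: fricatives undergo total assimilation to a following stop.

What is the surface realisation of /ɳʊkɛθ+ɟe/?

[ɳʊkɛɟɟe]

/θ/ is the segment targeted by the rule; it sits immediately before /ɟ/, so it assimilates completely and surfaces as [ɟ].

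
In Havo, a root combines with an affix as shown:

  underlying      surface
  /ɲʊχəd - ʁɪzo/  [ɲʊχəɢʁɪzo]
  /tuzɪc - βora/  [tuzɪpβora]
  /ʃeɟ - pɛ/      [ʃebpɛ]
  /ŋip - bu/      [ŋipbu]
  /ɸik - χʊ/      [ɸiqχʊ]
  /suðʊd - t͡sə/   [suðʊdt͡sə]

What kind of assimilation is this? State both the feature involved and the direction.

regressive place assimilation

The segment that alternates is /d/, which surfaces as [ɢ] when adjacent to /ʁ/.
The change alveolar → uvular matches the place of the following /ʁ/, identifying this as place assimilation.
Manner and voice are unchanged, so the assimilation is partial, not total.
Checking the remaining alternations: /c/ → [p] before /β/ (palatal → bilabial, matching bilabial); /ɟ/ → [b] before /p/ (palatal → bilabial, matching bilabial); /k/ → [q] before /χ/ (velar → uvular, matching uvular) — only place changes, and always toward the following segment.
No alternation appears in [ŋipbu], [suðʊdt͡sə]: there the adjacent consonants already agree in place (/p/ and /b/ are both bilabial; /d/ and /t͡s/ are both alveolar), so these forms are consistent with the same rule.
The trigger is the following segment, so the direction is regressive (anticipatory).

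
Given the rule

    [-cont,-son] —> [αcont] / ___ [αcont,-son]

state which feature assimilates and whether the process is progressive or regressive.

The rule copies [cont] (continuancy) from the environment onto the target stops; since [±cont] encodes the stop/fricative manner contrast, the assimilating dimension is manner.
The conditioning segment sits to the right of the focus bar, meaning the trigger follows the segment that changes — regressive assimilation.

regressive manner assimilation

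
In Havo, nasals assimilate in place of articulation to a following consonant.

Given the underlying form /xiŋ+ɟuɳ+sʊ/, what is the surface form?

/ŋ/ is a voiced velar nasal. The following trigger /ɟ/ is palatal, so /ŋ/ must become palatal as well.
A voiced palatal nasal is [ɲ], so the surface segment is [ɲ].
The same rule applies at the second boundary: /ɳ/ → [n] next to /s/.

[xiɲɟunsʊ]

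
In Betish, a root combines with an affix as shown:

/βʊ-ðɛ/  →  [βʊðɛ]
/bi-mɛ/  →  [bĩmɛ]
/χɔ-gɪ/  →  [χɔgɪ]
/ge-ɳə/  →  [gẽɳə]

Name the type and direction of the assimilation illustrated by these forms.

regressive nasality assimilation (vowel nasalisation)

The vowel /i/ surfaces as nasalised [ĩ] next to the following nasal /m/ — it has acquired the [+nasal] feature of its neighbour.
The other form shows the same pattern: /e/ → [ẽ] before /ɳ/ — each time a vowel is nasalised next to a following nasal.
No change occurs in [βʊðɛ], [χɔgɪ] because the vowel at the boundary is adjacent to an oral consonant, not a nasal (/ʊ/ next to /ð/; /ɔ/ next to /g/).
Because the conditioning nasal is to the right of the vowel that changes, the process is regressive (anticipatory).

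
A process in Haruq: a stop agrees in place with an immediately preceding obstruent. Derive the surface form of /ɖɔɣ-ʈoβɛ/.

[ɖɔɣkoβɛ]

The rule targets /ʈ/ (voiceless retroflex stop), which sits after the trigger /ɣ/ (velar).
Changing only its place to velar gives [k] — the voiceless velar stop.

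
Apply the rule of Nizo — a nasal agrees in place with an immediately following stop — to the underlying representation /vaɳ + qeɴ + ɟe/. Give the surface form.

The rule targets /ɳ/ (voiced retroflex nasal), which sits before the trigger /q/ (uvular).
Changing only its place to uvular gives [ɴ] — the voiced uvular nasal.
The same rule applies at the second boundary: /ɴ/ → [ɲ] next to /ɟ/.

[vaɴqeɲɟe]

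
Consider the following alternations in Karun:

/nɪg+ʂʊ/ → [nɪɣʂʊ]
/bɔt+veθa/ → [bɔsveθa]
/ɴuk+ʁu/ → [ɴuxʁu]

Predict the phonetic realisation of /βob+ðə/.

[βoβðə]

The data show regressive manner assimilation: /g/ → [ɣ] before /ʂ/; /t/ → [s] before /v/; /k/ → [x] before /ʁ/. In each pair only manner changes, matching the following consonant, while place and voice stay constant.
/b/ is a voiced bilabial stop. The following trigger /ð/ is a fricative, so /b/ must become a fricative as well.
A voiced bilabial fricative is [β], so the surface segment is [β].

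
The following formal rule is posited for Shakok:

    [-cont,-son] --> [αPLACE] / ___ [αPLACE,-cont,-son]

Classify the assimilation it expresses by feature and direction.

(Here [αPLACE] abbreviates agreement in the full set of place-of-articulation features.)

regressive place assimilation

The shared variable α links the value of the place features (abbreviated [PLACE]) on the target to the same value on the neighbouring segment, so place is the feature that assimilates.
The conditioning segment sits to the right of the focus bar, meaning the trigger follows the segment that changes — regressive assimilation.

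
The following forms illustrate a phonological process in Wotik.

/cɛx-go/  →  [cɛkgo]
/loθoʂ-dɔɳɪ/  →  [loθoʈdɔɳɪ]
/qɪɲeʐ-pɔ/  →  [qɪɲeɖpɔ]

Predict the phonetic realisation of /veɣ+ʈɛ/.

The data show regressive manner assimilation: /x/ → [k] before /g/; /ʂ/ → [ʈ] before /d/; /ʐ/ → [ɖ] before /p/. In each pair only manner changes, matching the following consonant, while place and voice stay constant.
/ɣ/ is a voiced velar fricative. The following trigger /ʈ/ is a stop, so /ɣ/ must become a stop as well.
The voiced velar stop is [g], so /ɣ/ → [g].

[vegʈɛ]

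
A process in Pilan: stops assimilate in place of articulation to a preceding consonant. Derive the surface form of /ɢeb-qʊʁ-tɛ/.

/q/ is a voiceless uvular stop. The preceding trigger /b/ is bilabial, so /q/ must become bilabial as well.
A voiceless bilabial stop is [p], so the surface segment is [p].
The same rule applies at the second boundary: /t/ → [q] next to /ʁ/.

[ɢebpʊʁqɛ]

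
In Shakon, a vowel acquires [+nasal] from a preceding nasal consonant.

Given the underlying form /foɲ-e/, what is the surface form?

/e/ sits next to the nasal /ɲ/ and is therefore nasalised to [ẽ].

[foɲẽ]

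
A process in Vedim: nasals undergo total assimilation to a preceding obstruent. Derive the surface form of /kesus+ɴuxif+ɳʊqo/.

[kesussuxiffʊqo]

/ɴ/ is the segment targeted by the rule; it sits immediately after /s/, so it assimilates completely and surfaces as [s].
The same rule applies at the second boundary: /ɳ/ → [f] next to /f/.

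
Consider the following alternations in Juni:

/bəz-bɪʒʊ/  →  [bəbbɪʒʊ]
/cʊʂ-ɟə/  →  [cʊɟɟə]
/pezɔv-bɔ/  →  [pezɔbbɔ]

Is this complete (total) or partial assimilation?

total assimilation

Comparing underlying and surface forms, /z/ → [b] is the alternation; the neighbouring /b/ is constant.
The output [b] is identical to the trigger /b/ — every feature (place, manner, voicing) has been copied — so this is total assimilation.
The other forms behave the same way: /ʂ/ → [ɟ] before /ɟ/; /v/ → [b] before /b/ — in each case the output is a copy of the following consonant.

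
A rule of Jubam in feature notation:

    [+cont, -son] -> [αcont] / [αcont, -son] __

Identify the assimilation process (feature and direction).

progressive manner assimilation

The rule copies [cont] (continuancy) from the environment onto the target fricatives; since [±cont] encodes the stop/fricative manner contrast, the assimilating dimension is manner.
The conditioning segment sits to the left of the focus bar, meaning the trigger precedes the segment that changes — progressive assimilation.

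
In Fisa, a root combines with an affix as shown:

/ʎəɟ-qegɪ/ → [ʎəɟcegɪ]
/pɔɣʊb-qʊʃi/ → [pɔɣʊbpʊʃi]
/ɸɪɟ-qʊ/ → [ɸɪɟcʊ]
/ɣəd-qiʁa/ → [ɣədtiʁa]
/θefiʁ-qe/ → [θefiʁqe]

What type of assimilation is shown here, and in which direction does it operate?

Comparing underlying and surface forms, /q/ → [c] is the alternation; the neighbouring /ɟ/ is constant.
/q/ is uvular while /ɟ/ is palatal; the output [c] is palatal, matching the trigger — so the feature that spreads is place.
Manner and voice are unchanged, so the assimilation is partial, not total.
The other alternating forms pattern the same way: /q/ → [p] after /b/ (uvular → bilabial, matching bilabial); /q/ → [t] after /d/ (uvular → alveolar, matching alveolar) — only place changes, and always toward the preceding segment.
Nothing changes in [θefiʁqe]: there the adjacent consonants already agree in place (/q/ and /ʁ/ are both uvular), so this form is consistent with the same rule.
The trigger is the preceding segment, so the direction is progressive (perseverative).

progressive place assimilation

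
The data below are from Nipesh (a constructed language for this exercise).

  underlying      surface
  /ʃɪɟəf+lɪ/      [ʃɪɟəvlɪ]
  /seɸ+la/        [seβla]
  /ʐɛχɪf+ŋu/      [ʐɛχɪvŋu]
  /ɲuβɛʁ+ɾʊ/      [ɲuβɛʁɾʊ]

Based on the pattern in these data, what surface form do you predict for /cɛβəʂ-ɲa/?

[cɛβəʐɲa]

The data show regressive voicing assimilation: /f/ → [v] before /l/; /ɸ/ → [β] before /l/; /f/ → [v] before /ŋ/. In each pair only voicing changes, matching the following consonant, while place and manner stay constant.
Nothing changes in [ɲuβɛʁɾʊ]: there the adjacent consonants already agree in voicing (/ʁ/ and /ɾ/ are both voiced), so this form is consistent with the same rule.
The rule targets /ʂ/ (voiceless retroflex fricative), which sits before the trigger /ɲ/ (voiced).
The voiced retroflex fricative is [ʐ], so /ʂ/ → [ʐ].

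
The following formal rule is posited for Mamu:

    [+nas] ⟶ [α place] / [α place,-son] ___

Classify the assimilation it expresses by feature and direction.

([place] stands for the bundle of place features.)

progressive place assimilation

The shared variable α links the value of the place features (abbreviated [place]) on the target to the same value on the neighbouring segment, so place is the feature that assimilates.
The conditioning segment sits to the left of the focus bar, meaning the trigger precedes the segment that changes — progressive assimilation.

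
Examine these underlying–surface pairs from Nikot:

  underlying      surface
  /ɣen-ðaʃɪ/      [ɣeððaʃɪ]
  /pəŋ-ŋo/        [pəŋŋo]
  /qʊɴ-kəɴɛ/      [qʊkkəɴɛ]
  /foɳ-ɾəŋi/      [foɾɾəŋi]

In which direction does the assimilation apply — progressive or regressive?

regressive

Comparing underlying and surface forms, /n/ → [ð] is the alternation; the neighbouring /ð/ is constant.
The output [ð] is identical to the trigger /ð/ — every feature (place, manner, voicing) has been copied — so this is total assimilation.
The remaining alternations confirm this: /ɴ/ → [k] before /k/; /ɳ/ → [ɾ] before /ɾ/ — in each case the output is a copy of the following consonant.
In [pəŋŋo] the two consonants at the boundary are already identical (/ŋ/ + /ŋ/), so the rule applies vacuously and nothing changes.
The trigger is the following segment, so the direction is regressive (anticipatory).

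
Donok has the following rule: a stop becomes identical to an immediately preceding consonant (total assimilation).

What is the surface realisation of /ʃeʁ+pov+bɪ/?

/p/ is the segment targeted by the rule; it sits immediately after /ʁ/, so it assimilates completely and surfaces as [ʁ].
The same rule applies at the second boundary: /b/ → [v] next to /v/.

[ʃeʁʁovvɪ]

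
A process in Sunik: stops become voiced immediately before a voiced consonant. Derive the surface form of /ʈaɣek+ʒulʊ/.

/k/ is a voiceless velar stop. The following trigger /ʒ/ is voiced, so /k/ must become voiced as well.
A voiced velar stop is [g], so the surface segment is [g].

[ʈaɣegʒulʊ]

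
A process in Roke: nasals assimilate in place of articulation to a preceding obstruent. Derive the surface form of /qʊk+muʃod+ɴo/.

[qʊkŋuʃodno]

The rule targets /m/ (voiced bilabial nasal), which sits after the trigger /k/ (velar).
The voiced velar nasal is [ŋ], so /m/ → [ŋ].
At the second juncture, /ɴ/ likewise becomes [n] adjacent to /d/.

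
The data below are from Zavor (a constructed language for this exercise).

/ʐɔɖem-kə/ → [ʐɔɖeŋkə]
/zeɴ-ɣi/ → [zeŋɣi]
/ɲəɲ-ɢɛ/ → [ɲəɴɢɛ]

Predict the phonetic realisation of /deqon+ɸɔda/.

The data show regressive place assimilation: /m/ → [ŋ] before /k/; /ɴ/ → [ŋ] before /ɣ/; /ɲ/ → [ɴ] before /ɢ/. In each pair only place changes, matching the following consonant, while manner and voice stay constant.
The rule targets /n/ (voiced alveolar nasal), which sits before the trigger /ɸ/ (bilabial).
The voiced bilabial nasal is [m], so /n/ → [m].

[deqomɸɔda]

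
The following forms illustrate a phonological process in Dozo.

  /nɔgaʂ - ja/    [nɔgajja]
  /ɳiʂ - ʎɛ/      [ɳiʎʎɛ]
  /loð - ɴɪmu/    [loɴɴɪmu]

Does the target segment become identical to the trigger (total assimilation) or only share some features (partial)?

total assimilation

Comparing underlying and surface forms, /ʂ/ → [j] is the alternation; the neighbouring /j/ is constant.
The output [j] is identical to the trigger /j/ — every feature (place, manner, voicing) has been copied — so this is total assimilation.
The other forms behave the same way: /ʂ/ → [ʎ] before /ʎ/; /ð/ → [ɴ] before /ɴ/ — in each case the output is a copy of the following consonant.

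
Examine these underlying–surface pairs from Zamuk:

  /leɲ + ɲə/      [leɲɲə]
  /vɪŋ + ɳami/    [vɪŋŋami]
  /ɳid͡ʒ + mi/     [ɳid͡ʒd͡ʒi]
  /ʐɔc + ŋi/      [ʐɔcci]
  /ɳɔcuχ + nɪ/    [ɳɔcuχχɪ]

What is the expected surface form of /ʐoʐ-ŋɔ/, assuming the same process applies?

[ʐoʐʐɔ]

The data show progressive total assimilation (/ɳ/ → [ŋ] after /ŋ/; /m/ → [d͡ʒ] after /d͡ʒ/; /ŋ/ → [c] after /c/; /n/ → [χ] after /χ/): in every case the target segment becomes identical to its preceding neighbour, copying more than a single feature.
In [leɲɲə] the two consonants at the boundary are already identical (/ɲ/ + /ɲ/), so the rule applies vacuously and nothing changes.
/ŋ/ is the segment targeted by the rule; it sits immediately after /ʐ/, so it assimilates completely and surfaces as [ʐ].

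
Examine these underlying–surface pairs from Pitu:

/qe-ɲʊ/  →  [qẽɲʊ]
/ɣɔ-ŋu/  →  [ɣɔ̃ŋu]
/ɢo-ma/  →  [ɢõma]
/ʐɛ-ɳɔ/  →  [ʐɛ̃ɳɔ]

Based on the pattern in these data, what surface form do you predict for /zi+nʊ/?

The data show regressive nasality assimilation (vowel nasalisation): /e/ → [ẽ] before /ɲ/; /ɔ/ → [ɔ̃] before /ŋ/; /o/ → [õ] before /m/; /ɛ/ → [ɛ̃] before /ɳ/ — a vowel is nasalised by an immediately following nasal consonant.
/i/ sits next to the nasal /n/ and is therefore nasalised to [ĩ].

[zĩnʊ]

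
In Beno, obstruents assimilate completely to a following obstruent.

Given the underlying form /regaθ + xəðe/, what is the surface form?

/θ/ is the segment targeted by the rule; it sits immediately before /x/, so it assimilates completely and surfaces as [x].

[regaxxəðe]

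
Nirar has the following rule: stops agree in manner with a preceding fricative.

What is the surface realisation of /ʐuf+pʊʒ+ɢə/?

[ʐufɸʊʒʁə]

The rule targets /p/ (voiceless bilabial stop), which sits after the trigger /f/ (fricative).
A voiceless bilabial fricative is [ɸ], so the surface segment is [ɸ].
At the second juncture, /ɢ/ likewise becomes [ʁ] adjacent to /ʒ/.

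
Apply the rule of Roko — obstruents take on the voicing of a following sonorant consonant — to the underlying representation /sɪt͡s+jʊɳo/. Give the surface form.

/t͡s/ is a voiceless alveolar affricate. The following trigger /j/ is voiced, so /t͡s/ must become voiced as well.
Changing only its voicing to voiced gives [d͡z] — the voiced alveolar affricate.

[sɪd͡zjʊɳo]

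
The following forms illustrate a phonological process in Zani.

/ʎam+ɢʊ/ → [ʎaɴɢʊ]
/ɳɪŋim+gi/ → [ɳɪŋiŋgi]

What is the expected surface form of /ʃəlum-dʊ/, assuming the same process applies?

[ʃəlundʊ]

The data show regressive place assimilation: /m/ → [ɴ] before /ɢ/; /m/ → [ŋ] before /g/. In each pair only place changes, matching the following consonant, while manner and voice stay constant.
The rule targets /m/ (voiced bilabial nasal), which sits before the trigger /d/ (alveolar).
Changing only its place to alveolar gives [n] — the voiced alveolar nasal.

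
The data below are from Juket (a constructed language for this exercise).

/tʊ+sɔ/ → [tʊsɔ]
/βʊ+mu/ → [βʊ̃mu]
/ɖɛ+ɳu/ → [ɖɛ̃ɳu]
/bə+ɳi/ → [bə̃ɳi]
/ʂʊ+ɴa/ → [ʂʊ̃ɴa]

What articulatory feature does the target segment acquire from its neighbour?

nasality

The vowel /ʊ/ surfaces as nasalised [ʊ̃] next to the following nasal /m/ — it has acquired the [+nasal] feature of its neighbour.
Likewise in the remaining data: /ɛ/ → [ɛ̃] before /ɳ/; /ə/ → [ə̃] before /ɳ/; /ʊ/ → [ʊ̃] before /ɴ/ — each time a vowel is nasalised next to a following nasal.
No change occurs in [tʊsɔ] because the vowel at the boundary is adjacent to an oral consonant, not a nasal (/ʊ/ next to /s/).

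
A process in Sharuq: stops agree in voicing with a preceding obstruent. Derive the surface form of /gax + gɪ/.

[gaxkɪ]

The rule targets /g/ (voiced velar stop), which sits after the trigger /x/ (voiceless).
Changing only its voicing to voiceless gives [k] — the voiceless velar stop.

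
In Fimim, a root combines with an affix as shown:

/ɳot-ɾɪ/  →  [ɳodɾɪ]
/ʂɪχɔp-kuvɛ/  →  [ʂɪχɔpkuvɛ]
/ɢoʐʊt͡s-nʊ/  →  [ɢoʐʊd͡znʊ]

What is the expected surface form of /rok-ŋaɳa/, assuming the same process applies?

[rogŋaɳa]

The data show regressive voicing assimilation: /t/ → [d] before /ɾ/; /t͡s/ → [d͡z] before /n/. In each pair only voicing changes, matching the following consonant, while place and manner stay constant.
No alternation appears in [ʂɪχɔpkuvɛ]: there the adjacent consonants already agree in voicing (/p/ and /k/ are both voiceless), so this form is consistent with the same rule.
The rule targets /k/ (voiceless velar stop), which sits before the trigger /ŋ/ (voiced).
A voiced velar stop is [g], so the surface segment is [g].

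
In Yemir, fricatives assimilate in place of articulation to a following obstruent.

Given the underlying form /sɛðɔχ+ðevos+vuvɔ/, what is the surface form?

/χ/ is a voiceless uvular fricative. The following trigger /ð/ is dental, so /χ/ must become dental as well.
A voiceless dental fricative is [θ], so the surface segment is [θ].
At the second juncture, /s/ likewise becomes [f] adjacent to /v/.

[sɛðɔθðevofvuvɔ]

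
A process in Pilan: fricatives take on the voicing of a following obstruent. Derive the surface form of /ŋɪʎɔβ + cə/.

The rule targets /β/ (voiced bilabial fricative), which sits before the trigger /c/ (voiceless).
A voiceless bilabial fricative is [ɸ], so the surface segment is [ɸ].

[ŋɪʎɔɸcə]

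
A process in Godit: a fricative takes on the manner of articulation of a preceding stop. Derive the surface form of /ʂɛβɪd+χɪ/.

/χ/ is a voiceless uvular fricative. The preceding trigger /d/ is a stop, so /χ/ must become a stop as well.
A voiceless uvular stop is [q], so the surface segment is [q].

[ʂɛβɪdqɪ]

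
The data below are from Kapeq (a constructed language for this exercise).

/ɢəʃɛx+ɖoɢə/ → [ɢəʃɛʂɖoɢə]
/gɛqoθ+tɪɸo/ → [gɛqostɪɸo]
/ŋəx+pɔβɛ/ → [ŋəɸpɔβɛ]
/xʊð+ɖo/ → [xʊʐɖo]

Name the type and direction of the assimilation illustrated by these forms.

regressive place assimilation

Comparing underlying and surface forms, /x/ → [ʂ] is the alternation; the neighbouring /ɖ/ is constant.
/x/ is velar while /ɖ/ is retroflex; the output [ʂ] is retroflex, matching the trigger — so the feature that spreads is place.
Manner and voice are unchanged, so the assimilation is partial, not total.
Checking the remaining alternations: /θ/ → [s] before /t/ (dental → alveolar, matching alveolar); /x/ → [ɸ] before /p/ (velar → bilabial, matching bilabial); /ð/ → [ʐ] before /ɖ/ (dental → retroflex, matching retroflex) — only place changes, and always toward the following segment.
The trigger is the following segment, so the direction is regressive (anticipatory).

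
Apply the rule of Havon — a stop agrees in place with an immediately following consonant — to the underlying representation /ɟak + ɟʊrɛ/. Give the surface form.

The rule targets /k/ (voiceless velar stop), which sits before the trigger /ɟ/ (palatal).
The voiceless palatal stop is [c], so /k/ → [c].

[ɟacɟʊrɛ]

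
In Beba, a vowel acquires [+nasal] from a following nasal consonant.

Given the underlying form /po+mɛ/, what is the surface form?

[põmɛ]

The vowel /o/ is adjacent to the following nasal /m/, so it acquires [+nasal] and surfaces as [õ].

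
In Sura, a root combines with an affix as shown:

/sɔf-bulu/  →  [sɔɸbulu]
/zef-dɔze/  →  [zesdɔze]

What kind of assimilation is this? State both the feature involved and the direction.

regressive place assimilation

The segment that alternates is /f/, which surfaces as [ɸ] when adjacent to /b/.
The change labiodental → bilabial matches the place of the following /b/, identifying this as place assimilation.
Manner and voice are unchanged, so the assimilation is partial, not total.
The other alternating form patterns the same way: /f/ → [s] before /d/ (labiodental → alveolar, matching alveolar) — only place changes, and always toward the following segment.
The trigger is the following segment, so the direction is regressive (anticipatory).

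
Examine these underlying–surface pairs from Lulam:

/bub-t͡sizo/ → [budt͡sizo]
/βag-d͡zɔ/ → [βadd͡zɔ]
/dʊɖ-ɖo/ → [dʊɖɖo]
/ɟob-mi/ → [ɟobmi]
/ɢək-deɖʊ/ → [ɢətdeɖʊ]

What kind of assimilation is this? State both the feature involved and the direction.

Underlying /b/ is realised as [d] next to /t͡s/; /t͡s/ itself does not change.
The change bilabial → alveolar matches the place of the following /t͡s/, identifying this as place assimilation.
Manner and voice are unchanged, so the assimilation is partial, not total.
Checking the remaining alternations: /g/ → [d] before /d͡z/ (velar → alveolar, matching alveolar); /k/ → [t] before /d/ (velar → alveolar, matching alveolar) — only place changes, and always toward the following segment.
No alternation appears in [dʊɖɖo], [ɟobmi]: there the adjacent consonants already agree in place (/ɖ/ and /ɖ/ are both retroflex; /b/ and /m/ are both bilabial), so these forms are consistent with the same rule.
Since the segment that changes precedes the conditioning segment, the assimilation is regressive.

regressive place assimilation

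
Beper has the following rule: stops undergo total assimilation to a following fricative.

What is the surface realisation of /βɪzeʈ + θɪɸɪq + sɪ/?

/ʈ/ is the segment targeted by the rule; it sits immediately before /θ/, so it assimilates completely and surfaces as [θ].
At the second juncture, /q/ likewise becomes [s] adjacent to /s/.

[βɪzeθθɪɸɪssɪ]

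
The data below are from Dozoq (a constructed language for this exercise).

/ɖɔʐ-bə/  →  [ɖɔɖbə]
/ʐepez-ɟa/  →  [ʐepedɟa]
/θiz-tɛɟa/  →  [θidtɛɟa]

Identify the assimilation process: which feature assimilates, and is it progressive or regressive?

Comparing underlying and surface forms, /ʐ/ → [ɖ] is the alternation; the neighbouring /b/ is constant.
/ʐ/ is a fricative while /b/ is a stop; the output [ɖ] is a stop, matching the trigger — so the feature that spreads is manner.
Place and voice are unchanged, so the assimilation is partial, not total.
Checking the remaining alternations: /z/ → [d] before /ɟ/ (fricative → stop, matching a stop); /z/ → [d] before /t/ (fricative → stop, matching a stop) — only manner changes, and always toward the following segment.
Since the segment that changes precedes the conditioning segment, the assimilation is regressive.

regressive manner assimilation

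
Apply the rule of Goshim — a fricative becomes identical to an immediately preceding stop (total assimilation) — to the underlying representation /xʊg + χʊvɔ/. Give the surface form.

[xʊggʊvɔ]

/χ/ is the segment targeted by the rule; it sits immediately after /g/, so it assimilates completely and surfaces as [g].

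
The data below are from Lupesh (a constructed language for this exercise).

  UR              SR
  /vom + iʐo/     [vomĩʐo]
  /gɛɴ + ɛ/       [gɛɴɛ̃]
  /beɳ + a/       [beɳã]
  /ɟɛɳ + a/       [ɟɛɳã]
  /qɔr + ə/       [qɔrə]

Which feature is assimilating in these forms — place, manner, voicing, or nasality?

The vowel /i/ surfaces as nasalised [ĩ] next to the preceding nasal /m/ — it has acquired the [+nasal] feature of its neighbour.
The other forms show the same pattern: /ɛ/ → [ɛ̃] after /ɴ/; /a/ → [ã] after /ɳ/ — each time a vowel is nasalised next to a preceding nasal.
No change occurs in [qɔrə] because the vowel at the boundary is adjacent to an oral consonant, not a nasal (/ə/ next to /r/).

nasality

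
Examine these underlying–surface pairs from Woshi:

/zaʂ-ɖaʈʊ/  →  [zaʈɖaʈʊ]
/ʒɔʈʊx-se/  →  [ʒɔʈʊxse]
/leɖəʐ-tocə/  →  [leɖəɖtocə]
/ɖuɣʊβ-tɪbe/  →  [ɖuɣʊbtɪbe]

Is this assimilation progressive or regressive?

regressive

Underlying /ʂ/ is realised as [ʈ] next to /ɖ/; /ɖ/ itself does not change.
The change fricative → stop matches the manner of the following /ɖ/, identifying this as manner assimilation.
The same holds elsewhere in the data: /ʐ/ → [ɖ] before /t/ (fricative → stop, matching a stop); /β/ → [b] before /t/ (fricative → stop, matching a stop) — only manner changes, and always toward the following segment.
Nothing changes in [ʒɔʈʊxse]: there the adjacent consonants already agree in manner (/x/ and /s/ are both fricatives), so this form is consistent with the same rule.
The trigger is the following segment, so the direction is regressive (anticipatory).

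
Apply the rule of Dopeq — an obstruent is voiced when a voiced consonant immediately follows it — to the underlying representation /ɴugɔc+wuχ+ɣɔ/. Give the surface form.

[ɴugɔɟwuʁɣɔ]

The rule targets /c/ (voiceless palatal stop), which sits before the trigger /w/ (voiced).
Changing only its voicing to voiced gives [ɟ] — the voiced palatal stop.
At the second juncture, /χ/ likewise becomes [ʁ] adjacent to /ɣ/.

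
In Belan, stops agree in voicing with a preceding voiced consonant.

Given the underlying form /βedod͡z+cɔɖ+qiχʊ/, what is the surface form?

[βedod͡zɟɔɖɢiχʊ]

/c/ is a voiceless palatal stop. The preceding trigger /d͡z/ is voiced, so /c/ must become voiced as well.
Changing only its voicing to voiced gives [ɟ] — the voiced palatal stop.
The same rule applies at the second boundary: /q/ → [ɢ] next to /ɖ/.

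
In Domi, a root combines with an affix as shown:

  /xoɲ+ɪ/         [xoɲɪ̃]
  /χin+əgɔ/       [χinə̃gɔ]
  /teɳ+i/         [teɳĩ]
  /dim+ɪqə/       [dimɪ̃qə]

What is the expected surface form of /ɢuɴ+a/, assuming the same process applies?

[ɢuɴã]

The data show progressive nasality assimilation (vowel nasalisation): /ɪ/ → [ɪ̃] after /ɲ/; /ə/ → [ə̃] after /n/; /i/ → [ĩ] after /ɳ/; /ɪ/ → [ɪ̃] after /m/ — a vowel is nasalised by an immediately preceding nasal consonant.
/a/ sits next to the nasal /ɴ/ and is therefore nasalised to [ã].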